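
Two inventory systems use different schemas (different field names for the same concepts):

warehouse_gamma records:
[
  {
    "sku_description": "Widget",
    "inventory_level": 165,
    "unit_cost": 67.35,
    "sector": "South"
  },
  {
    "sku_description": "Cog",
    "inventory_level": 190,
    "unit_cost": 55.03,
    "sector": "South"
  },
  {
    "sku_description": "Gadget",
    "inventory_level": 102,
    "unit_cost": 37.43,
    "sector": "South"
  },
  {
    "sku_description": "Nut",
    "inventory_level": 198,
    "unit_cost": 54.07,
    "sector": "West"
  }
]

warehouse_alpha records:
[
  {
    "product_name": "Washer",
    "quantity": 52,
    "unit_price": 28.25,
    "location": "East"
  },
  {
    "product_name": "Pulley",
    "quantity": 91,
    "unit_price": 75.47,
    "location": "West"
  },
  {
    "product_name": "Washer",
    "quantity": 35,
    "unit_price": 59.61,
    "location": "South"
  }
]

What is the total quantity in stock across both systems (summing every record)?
833

To reconcile these schemas, identify the field holding the quantity in stock in each system:
1. In warehouse_gamma it is "inventory_level"
2. In warehouse_alpha it is "quantity"

From warehouse_gamma: 165 + 190 + 102 + 198 = 655
From warehouse_alpha: 52 + 91 + 35 = 178

Total: 655 + 178 = 833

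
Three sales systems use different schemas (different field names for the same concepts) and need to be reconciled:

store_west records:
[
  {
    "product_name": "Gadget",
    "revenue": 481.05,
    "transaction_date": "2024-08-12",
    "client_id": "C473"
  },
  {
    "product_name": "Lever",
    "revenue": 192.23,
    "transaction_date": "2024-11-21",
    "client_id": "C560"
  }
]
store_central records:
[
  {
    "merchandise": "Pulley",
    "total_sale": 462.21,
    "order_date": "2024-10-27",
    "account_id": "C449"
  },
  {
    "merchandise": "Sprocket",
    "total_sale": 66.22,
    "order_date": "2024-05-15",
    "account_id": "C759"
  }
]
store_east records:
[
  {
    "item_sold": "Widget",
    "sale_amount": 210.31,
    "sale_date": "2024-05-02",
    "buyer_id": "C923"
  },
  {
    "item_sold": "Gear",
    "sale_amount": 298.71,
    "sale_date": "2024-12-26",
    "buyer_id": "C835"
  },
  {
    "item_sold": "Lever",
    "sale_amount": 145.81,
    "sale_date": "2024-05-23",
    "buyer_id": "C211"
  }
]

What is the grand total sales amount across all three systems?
1856.54

Schema reconciliation - all amount fields map to sale amount:

store_west (revenue): 673.28
store_central (total_sale): 528.43
store_east (sale_amount): 654.83

Grand total: 1856.54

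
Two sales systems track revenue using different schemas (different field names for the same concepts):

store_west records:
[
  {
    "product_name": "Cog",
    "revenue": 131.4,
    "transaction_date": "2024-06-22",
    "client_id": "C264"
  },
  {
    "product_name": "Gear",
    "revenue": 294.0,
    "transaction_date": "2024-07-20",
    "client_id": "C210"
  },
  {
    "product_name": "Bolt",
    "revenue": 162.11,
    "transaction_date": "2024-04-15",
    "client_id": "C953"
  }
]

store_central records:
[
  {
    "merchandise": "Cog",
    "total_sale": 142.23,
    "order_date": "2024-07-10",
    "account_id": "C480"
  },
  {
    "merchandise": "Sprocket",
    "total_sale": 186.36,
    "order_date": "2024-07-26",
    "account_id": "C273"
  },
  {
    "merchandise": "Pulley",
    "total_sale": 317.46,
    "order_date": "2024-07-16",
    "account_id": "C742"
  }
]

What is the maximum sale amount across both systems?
317.46

Reconcile: "revenue" (store_west) = "total_sale" (store_central) = sale amount

Maximum in store_west: 294.0
Maximum in store_central: 317.46

Overall maximum: max(294.0, 317.46) = 317.46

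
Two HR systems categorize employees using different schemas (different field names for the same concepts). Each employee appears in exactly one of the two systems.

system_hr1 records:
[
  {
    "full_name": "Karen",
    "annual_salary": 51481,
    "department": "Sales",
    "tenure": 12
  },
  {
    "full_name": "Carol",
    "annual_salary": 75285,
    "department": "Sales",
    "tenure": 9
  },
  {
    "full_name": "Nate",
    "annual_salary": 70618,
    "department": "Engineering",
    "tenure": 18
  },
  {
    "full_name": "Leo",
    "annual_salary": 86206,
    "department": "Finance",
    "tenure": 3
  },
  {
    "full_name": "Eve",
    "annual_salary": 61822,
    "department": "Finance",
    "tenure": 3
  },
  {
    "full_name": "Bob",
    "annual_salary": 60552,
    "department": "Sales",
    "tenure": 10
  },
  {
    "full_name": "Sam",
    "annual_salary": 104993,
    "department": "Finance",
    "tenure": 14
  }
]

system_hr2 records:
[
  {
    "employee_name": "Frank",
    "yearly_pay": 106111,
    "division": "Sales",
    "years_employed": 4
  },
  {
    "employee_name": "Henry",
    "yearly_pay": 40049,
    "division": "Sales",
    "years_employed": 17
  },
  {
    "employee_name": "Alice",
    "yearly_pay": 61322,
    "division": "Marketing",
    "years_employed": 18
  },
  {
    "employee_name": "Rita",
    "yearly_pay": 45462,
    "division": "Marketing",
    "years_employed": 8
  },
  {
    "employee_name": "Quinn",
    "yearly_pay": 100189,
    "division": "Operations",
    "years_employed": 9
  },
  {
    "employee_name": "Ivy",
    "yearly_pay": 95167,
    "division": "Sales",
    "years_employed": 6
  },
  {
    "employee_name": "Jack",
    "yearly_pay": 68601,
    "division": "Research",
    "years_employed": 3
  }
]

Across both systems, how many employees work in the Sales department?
6

Schema mapping: "department" (system_hr1) = "division" (system_hr2) = department

Sales employees in system_hr1: 3
Sales employees in system_hr2: 3

Total in Sales: 3 + 3 = 6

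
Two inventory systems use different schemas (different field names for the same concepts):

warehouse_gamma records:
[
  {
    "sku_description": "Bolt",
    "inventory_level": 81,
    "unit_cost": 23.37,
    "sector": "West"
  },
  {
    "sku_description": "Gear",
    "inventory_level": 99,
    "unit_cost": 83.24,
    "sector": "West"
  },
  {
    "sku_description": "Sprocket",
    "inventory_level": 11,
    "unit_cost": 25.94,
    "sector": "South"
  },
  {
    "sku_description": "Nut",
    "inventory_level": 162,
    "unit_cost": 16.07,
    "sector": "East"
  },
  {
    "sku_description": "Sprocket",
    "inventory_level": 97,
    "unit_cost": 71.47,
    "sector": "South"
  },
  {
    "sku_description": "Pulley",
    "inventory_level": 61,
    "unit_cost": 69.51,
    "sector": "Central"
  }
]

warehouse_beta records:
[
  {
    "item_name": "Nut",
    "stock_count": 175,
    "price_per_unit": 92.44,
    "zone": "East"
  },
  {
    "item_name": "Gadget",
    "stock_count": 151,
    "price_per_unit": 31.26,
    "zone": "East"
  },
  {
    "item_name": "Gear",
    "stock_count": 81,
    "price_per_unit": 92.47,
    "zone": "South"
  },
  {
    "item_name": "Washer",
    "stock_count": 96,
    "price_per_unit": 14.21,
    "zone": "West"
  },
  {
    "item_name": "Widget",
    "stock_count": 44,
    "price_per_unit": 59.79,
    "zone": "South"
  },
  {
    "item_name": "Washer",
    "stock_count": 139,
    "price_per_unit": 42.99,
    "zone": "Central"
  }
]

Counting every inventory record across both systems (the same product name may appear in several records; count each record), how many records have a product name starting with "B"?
1

Schema mapping: "sku_description" (warehouse_gamma) = "item_name" (warehouse_beta) = product name

Records with product name starting with "B" in warehouse_gamma: 1
Records with product name starting with "B" in warehouse_beta: 0

Total: 1 + 0 = 1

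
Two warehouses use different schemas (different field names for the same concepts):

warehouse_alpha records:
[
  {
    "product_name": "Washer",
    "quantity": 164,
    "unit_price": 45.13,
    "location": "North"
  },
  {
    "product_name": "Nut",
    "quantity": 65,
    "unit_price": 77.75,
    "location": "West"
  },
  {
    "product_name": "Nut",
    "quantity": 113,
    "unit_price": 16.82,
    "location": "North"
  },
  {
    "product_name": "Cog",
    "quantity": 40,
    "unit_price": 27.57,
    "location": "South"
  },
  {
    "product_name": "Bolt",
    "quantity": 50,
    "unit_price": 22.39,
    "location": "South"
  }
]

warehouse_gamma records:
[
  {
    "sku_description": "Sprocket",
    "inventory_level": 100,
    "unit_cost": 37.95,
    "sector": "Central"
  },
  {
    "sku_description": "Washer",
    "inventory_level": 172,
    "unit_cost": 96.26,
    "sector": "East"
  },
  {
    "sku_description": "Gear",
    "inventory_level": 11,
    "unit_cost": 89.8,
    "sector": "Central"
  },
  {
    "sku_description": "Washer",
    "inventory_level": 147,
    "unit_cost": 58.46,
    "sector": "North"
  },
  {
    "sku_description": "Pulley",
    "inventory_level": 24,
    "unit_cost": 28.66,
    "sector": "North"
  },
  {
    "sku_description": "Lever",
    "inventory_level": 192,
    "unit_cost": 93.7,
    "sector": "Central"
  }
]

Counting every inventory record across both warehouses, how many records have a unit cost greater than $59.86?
4

Schema mapping: "unit_price" (warehouse_alpha) = "unit_cost" (warehouse_gamma) = unit cost

Records > $59.86 in warehouse_alpha: 1
Records > $59.86 in warehouse_gamma: 3

Total count: 1 + 3 = 4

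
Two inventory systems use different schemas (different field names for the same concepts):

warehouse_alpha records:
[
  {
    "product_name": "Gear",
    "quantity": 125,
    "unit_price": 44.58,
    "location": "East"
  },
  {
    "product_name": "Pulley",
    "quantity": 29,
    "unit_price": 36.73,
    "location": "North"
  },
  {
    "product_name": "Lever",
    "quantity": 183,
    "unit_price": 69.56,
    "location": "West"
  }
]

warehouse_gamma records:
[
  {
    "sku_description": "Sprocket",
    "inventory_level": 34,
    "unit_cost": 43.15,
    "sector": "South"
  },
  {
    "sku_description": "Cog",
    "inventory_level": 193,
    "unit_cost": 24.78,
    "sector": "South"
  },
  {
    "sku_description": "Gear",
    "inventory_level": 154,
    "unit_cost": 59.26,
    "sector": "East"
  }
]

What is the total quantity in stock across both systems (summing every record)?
718

To reconcile these schemas, identify the field holding the quantity in stock in each system:
1. In warehouse_alpha it is "quantity"
2. In warehouse_gamma it is "inventory_level"

From warehouse_alpha: 125 + 29 + 183 = 337
From warehouse_gamma: 34 + 193 + 154 = 381

Total: 337 + 381 = 718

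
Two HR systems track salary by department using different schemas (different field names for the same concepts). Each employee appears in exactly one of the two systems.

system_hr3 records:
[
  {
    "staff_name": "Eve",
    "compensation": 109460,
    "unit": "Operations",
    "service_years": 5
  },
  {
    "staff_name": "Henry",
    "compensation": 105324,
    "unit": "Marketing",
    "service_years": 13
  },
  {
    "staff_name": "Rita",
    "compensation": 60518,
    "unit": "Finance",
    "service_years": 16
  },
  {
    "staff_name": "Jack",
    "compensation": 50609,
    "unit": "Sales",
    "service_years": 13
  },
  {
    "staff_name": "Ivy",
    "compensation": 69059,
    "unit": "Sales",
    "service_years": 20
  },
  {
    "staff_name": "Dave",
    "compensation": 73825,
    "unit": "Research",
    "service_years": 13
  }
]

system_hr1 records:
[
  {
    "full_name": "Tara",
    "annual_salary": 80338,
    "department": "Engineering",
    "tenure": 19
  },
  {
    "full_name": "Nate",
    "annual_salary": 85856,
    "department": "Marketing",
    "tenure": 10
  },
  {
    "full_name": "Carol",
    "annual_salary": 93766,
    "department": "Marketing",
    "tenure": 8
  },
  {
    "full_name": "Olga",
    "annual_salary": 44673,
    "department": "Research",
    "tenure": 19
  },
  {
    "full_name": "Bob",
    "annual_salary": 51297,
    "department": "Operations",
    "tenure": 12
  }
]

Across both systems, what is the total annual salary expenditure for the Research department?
118498

Schema mappings:
- "unit" (system_hr3) = "department" (system_hr1) = department
- "compensation" (system_hr3) = "annual_salary" (system_hr1) = salary

Research salaries from system_hr3: 73825
Research salaries from system_hr1: 44673

Total: 73825 + 44673 = 118498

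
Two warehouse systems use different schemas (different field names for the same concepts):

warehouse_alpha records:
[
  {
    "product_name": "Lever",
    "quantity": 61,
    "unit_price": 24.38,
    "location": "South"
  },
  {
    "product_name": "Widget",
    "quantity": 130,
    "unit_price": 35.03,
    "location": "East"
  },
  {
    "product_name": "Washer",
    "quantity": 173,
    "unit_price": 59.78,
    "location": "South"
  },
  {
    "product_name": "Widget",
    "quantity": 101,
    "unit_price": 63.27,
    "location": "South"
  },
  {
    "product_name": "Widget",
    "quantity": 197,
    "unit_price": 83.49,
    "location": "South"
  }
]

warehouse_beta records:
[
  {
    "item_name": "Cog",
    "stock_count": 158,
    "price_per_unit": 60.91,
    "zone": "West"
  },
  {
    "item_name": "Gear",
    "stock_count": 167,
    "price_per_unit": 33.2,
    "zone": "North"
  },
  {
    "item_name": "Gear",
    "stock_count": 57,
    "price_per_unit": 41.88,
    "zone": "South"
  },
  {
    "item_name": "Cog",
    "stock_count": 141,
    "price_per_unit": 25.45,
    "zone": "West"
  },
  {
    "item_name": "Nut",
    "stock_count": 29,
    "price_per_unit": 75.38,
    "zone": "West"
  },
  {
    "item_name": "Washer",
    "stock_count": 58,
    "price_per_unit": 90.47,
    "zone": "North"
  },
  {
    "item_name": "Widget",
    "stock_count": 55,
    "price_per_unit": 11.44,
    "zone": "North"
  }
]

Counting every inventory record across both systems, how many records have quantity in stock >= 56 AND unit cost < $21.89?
0

Schema mappings:
- "quantity" (warehouse_alpha) = "stock_count" (warehouse_beta) = quantity
- "unit_price" (warehouse_alpha) = "price_per_unit" (warehouse_beta) = unit cost

Records meeting both conditions in warehouse_alpha: 0
Records meeting both conditions in warehouse_beta: 0

Total: 0 + 0 = 0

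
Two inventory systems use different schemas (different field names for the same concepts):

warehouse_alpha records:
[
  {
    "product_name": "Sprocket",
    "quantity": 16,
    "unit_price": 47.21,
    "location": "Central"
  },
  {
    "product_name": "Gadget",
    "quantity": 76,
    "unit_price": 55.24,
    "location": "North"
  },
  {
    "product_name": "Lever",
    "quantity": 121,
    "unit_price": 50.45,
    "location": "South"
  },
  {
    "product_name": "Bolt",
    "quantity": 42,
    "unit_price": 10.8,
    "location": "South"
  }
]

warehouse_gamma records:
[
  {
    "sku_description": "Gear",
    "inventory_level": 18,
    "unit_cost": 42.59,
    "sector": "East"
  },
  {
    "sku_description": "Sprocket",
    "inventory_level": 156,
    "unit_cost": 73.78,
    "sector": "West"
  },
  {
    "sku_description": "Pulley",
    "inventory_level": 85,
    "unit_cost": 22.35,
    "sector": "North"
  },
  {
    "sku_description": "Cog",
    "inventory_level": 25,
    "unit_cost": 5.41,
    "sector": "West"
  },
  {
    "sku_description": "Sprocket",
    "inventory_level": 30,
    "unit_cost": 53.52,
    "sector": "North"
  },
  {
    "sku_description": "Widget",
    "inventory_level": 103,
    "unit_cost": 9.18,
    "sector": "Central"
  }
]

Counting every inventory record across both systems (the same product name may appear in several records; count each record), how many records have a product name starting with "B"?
1

Schema mapping: "product_name" (warehouse_alpha) = "sku_description" (warehouse_gamma) = product name

Records with product name starting with "B" in warehouse_alpha: 1
Records with product name starting with "B" in warehouse_gamma: 0

Total: 1 + 0 = 1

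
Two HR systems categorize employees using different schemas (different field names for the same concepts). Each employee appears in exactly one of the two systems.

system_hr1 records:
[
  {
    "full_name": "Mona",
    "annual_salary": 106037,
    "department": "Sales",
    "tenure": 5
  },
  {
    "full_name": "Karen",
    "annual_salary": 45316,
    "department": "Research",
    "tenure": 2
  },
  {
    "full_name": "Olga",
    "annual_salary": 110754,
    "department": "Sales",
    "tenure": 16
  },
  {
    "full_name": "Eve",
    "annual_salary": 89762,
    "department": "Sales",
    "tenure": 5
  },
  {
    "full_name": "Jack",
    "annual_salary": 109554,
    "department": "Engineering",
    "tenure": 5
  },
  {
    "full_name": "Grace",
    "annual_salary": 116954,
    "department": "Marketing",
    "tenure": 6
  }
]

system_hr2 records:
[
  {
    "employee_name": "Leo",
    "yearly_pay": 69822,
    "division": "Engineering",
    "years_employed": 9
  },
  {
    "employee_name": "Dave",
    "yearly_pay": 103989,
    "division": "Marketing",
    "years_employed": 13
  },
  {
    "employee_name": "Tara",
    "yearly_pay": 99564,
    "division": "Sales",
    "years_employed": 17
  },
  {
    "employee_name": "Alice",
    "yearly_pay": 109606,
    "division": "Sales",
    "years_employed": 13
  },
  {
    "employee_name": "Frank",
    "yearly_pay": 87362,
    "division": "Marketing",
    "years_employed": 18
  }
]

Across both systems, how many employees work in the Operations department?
0

Schema mapping: "department" (system_hr1) = "division" (system_hr2) = department

Operations employees in system_hr1: 0
Operations employees in system_hr2: 0

Total in Operations: 0 + 0 = 0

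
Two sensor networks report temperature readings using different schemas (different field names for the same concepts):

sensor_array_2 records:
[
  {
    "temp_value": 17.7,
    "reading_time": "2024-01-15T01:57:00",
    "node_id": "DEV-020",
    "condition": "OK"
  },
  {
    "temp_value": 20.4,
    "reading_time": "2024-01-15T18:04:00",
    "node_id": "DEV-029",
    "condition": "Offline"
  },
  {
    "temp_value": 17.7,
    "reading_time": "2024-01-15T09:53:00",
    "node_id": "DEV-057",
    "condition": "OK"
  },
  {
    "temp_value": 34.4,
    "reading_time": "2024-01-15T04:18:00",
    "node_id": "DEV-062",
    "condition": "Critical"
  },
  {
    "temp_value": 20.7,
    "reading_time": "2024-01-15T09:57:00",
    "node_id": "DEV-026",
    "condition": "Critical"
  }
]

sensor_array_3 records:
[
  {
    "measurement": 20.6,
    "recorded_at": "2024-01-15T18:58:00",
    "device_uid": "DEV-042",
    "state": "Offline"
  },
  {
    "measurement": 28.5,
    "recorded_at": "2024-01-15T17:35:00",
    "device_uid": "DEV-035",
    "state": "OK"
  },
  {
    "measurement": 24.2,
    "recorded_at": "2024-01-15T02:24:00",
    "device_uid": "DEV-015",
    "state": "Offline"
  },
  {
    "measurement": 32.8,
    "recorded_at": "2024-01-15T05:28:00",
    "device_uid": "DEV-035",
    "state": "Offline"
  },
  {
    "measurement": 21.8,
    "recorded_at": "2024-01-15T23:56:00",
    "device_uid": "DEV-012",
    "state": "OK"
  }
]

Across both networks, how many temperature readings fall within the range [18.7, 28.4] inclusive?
5

Schema mapping: "temp_value" (sensor_array_2) = "measurement" (sensor_array_3) = temperature

Readings in [18.7, 28.4] from sensor_array_2: 2
Readings in [18.7, 28.4] from sensor_array_3: 3

Total count: 2 + 3 = 5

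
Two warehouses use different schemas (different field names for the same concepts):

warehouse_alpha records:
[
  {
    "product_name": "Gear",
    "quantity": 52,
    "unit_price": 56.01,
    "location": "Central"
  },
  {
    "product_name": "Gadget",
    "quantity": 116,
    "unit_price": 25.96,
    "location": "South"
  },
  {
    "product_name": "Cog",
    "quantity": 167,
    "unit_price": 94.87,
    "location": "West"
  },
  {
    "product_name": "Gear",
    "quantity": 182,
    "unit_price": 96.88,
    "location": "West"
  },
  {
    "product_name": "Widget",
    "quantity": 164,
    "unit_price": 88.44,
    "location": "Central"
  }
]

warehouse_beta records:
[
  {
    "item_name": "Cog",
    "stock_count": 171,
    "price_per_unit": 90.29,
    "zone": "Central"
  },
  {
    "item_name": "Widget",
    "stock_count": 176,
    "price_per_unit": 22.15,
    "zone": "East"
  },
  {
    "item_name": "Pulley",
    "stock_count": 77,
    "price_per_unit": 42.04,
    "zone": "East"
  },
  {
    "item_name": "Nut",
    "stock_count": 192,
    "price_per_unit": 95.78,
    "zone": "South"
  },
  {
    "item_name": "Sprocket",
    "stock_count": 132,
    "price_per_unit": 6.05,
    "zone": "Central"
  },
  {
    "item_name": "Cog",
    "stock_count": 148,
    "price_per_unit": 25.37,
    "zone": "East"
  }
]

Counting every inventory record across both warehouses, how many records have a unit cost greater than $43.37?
6

Schema mapping: "unit_price" (warehouse_alpha) = "price_per_unit" (warehouse_beta) = unit cost

Records > $43.37 in warehouse_alpha: 4
Records > $43.37 in warehouse_beta: 2

Total count: 4 + 2 = 6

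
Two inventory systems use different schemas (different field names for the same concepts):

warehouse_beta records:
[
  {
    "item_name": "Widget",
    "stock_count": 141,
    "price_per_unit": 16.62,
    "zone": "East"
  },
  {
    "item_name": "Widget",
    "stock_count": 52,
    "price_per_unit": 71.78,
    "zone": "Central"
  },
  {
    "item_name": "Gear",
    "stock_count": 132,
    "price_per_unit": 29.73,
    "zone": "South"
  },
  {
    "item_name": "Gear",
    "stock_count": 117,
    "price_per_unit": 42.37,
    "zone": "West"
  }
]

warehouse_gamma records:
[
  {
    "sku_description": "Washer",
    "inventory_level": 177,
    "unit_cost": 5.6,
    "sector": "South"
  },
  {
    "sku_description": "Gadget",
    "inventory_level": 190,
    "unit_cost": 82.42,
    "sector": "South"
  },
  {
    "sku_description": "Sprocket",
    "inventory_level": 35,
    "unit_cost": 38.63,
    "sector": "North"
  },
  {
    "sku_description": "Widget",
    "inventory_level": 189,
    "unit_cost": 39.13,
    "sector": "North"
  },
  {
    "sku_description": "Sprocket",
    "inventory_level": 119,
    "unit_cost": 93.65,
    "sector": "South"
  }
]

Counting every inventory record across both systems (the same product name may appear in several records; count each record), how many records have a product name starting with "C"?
0

Schema mapping: "item_name" (warehouse_beta) = "sku_description" (warehouse_gamma) = product name

Records with product name starting with "C" in warehouse_beta: 0
Records with product name starting with "C" in warehouse_gamma: 0

Total: 0 + 0 = 0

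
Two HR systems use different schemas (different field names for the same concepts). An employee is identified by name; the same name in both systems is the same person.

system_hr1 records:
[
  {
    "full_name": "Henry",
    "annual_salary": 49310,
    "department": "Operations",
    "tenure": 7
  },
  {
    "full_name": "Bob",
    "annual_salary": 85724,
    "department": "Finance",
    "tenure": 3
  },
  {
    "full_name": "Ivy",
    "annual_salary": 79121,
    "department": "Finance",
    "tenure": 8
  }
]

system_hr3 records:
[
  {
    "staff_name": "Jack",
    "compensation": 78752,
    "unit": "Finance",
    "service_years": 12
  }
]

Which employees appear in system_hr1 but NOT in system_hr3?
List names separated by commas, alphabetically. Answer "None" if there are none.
Bob, Henry, Ivy

Schema mapping: "full_name" (system_hr1) = "staff_name" (system_hr3) = employee name

Names in system_hr1: ['Bob', 'Henry', 'Ivy']
Names in system_hr3: ['Jack']

In system_hr1 but not system_hr3: ['Bob', 'Henry', 'Ivy']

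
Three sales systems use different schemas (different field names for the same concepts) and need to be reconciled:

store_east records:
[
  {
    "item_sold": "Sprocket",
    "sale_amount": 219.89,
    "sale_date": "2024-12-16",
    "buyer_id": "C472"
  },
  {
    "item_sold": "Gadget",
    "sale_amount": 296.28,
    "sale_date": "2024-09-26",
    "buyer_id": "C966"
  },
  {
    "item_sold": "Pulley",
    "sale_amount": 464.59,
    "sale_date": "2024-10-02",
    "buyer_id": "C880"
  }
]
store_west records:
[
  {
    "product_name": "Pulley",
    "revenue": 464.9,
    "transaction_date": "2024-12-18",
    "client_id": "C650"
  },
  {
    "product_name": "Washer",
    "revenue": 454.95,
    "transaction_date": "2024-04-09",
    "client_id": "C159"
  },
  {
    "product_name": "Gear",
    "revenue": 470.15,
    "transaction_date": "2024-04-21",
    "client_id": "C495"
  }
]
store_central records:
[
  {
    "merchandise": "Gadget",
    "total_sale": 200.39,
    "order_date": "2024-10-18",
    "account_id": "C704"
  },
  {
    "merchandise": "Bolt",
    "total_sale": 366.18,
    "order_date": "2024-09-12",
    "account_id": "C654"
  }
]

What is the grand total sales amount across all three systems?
2937.33

Schema reconciliation - all amount fields map to sale amount:

store_east (sale_amount): 980.76
store_west (revenue): 1390.0
store_central (total_sale): 566.57

Grand total: 2937.33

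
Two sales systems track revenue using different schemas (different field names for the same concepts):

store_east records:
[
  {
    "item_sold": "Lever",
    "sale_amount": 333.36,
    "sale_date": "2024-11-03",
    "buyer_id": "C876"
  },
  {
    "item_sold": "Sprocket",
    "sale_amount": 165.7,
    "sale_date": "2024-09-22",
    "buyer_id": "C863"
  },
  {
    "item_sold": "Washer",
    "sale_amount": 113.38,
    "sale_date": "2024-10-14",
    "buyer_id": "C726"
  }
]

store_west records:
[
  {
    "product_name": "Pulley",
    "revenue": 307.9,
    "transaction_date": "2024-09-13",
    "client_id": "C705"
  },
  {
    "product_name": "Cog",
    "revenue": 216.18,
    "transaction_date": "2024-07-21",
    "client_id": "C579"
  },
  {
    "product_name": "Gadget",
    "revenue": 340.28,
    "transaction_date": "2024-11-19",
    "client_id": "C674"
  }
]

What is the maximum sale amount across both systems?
340.28

Reconcile: "sale_amount" (store_east) = "revenue" (store_west) = sale amount

Maximum in store_east: 333.36
Maximum in store_west: 340.28

Overall maximum: max(333.36, 340.28) = 340.28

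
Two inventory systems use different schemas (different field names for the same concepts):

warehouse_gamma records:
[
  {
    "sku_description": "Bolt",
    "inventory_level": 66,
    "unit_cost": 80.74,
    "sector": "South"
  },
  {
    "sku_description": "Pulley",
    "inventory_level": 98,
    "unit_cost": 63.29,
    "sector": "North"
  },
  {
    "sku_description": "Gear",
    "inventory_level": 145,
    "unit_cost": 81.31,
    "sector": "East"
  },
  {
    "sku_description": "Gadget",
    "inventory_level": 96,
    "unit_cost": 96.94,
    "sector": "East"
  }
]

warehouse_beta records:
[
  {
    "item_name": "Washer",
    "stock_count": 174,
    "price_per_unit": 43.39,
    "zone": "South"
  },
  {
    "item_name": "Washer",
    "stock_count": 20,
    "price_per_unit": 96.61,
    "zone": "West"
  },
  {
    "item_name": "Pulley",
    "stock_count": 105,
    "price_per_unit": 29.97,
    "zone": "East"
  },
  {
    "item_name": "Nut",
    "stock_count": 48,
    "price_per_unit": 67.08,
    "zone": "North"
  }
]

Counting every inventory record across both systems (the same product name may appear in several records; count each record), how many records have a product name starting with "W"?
2

Schema mapping: "sku_description" (warehouse_gamma) = "item_name" (warehouse_beta) = product name

Records with product name starting with "W" in warehouse_gamma: 0
Records with product name starting with "W" in warehouse_beta: 2

Total: 0 + 2 = 2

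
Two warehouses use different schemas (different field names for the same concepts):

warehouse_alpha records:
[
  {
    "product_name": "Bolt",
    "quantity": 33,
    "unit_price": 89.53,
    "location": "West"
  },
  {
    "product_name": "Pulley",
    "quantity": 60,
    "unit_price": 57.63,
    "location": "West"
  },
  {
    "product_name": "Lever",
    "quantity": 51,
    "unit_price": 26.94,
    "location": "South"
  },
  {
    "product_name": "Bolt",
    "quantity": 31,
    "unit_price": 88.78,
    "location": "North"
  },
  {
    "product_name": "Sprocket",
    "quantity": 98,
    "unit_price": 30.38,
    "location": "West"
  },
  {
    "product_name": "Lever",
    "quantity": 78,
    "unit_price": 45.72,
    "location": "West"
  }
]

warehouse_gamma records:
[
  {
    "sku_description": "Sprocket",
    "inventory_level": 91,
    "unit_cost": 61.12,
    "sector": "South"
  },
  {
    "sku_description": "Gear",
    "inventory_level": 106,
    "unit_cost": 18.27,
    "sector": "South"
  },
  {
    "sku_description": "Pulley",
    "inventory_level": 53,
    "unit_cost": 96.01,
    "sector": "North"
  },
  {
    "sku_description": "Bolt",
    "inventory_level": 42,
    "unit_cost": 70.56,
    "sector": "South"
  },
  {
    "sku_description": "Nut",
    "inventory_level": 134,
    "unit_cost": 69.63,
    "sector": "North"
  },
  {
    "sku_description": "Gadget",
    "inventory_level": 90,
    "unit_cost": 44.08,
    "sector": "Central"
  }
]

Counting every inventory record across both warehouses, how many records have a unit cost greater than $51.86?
7

Schema mapping: "unit_price" (warehouse_alpha) = "unit_cost" (warehouse_gamma) = unit cost

Records > $51.86 in warehouse_alpha: 3
Records > $51.86 in warehouse_gamma: 4

Total count: 3 + 4 = 7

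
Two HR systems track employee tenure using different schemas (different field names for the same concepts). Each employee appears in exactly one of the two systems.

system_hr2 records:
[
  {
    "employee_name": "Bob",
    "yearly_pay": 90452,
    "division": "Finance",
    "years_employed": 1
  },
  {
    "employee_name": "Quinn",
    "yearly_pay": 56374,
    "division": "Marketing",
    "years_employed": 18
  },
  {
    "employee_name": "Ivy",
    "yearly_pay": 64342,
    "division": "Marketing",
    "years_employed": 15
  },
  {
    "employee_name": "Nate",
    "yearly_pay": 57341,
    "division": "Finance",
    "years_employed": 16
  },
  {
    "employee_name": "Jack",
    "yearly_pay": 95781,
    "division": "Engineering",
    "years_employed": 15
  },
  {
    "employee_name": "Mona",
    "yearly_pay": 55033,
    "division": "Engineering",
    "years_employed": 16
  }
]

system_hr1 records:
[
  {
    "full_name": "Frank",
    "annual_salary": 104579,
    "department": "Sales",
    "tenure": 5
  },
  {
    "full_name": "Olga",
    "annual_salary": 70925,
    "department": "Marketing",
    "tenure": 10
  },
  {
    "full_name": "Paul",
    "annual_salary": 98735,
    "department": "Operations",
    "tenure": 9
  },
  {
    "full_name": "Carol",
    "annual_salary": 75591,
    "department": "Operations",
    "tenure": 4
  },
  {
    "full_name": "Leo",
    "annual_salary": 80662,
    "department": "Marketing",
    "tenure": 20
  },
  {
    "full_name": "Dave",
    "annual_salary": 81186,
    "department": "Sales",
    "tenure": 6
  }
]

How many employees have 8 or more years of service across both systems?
8

Reconcile schemas: "years_employed" (system_hr2) = "tenure" (system_hr1) = years of service

From system_hr2: 5 employees with >= 8 years
From system_hr1: 3 employees with >= 8 years

Total: 5 + 3 = 8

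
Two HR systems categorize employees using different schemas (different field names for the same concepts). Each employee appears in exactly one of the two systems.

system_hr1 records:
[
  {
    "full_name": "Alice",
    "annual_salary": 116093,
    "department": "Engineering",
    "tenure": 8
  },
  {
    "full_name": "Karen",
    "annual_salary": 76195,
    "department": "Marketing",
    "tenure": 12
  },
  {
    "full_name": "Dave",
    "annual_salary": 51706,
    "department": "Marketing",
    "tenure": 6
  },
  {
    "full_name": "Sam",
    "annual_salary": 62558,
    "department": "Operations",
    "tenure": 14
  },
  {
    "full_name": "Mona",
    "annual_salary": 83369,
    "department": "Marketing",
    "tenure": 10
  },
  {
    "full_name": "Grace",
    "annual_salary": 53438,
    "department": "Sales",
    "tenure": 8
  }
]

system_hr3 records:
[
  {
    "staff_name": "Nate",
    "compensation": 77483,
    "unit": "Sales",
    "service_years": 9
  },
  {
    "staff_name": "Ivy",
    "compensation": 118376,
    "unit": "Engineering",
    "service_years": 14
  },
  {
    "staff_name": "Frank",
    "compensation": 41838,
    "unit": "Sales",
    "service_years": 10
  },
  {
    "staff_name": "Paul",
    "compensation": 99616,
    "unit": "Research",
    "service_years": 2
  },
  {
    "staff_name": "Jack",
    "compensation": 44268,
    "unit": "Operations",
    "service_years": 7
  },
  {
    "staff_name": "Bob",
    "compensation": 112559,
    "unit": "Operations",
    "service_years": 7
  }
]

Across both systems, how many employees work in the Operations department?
3

Schema mapping: "department" (system_hr1) = "unit" (system_hr3) = department

Operations employees in system_hr1: 1
Operations employees in system_hr3: 2

Total in Operations: 1 + 2 = 3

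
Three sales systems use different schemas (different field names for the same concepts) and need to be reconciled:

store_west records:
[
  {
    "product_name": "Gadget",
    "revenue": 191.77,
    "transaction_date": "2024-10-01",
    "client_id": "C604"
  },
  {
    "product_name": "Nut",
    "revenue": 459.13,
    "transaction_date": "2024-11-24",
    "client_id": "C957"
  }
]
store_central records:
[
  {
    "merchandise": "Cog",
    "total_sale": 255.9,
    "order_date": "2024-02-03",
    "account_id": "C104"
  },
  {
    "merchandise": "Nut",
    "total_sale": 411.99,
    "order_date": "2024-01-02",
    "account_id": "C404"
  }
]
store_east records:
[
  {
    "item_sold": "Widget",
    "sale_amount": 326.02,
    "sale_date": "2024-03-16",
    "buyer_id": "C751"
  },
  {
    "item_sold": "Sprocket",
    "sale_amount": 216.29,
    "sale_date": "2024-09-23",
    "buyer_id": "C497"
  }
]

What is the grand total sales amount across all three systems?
1861.1

Schema reconciliation - all amount fields map to sale amount:

store_west (revenue): 650.9
store_central (total_sale): 667.89
store_east (sale_amount): 542.31

Grand total: 1861.1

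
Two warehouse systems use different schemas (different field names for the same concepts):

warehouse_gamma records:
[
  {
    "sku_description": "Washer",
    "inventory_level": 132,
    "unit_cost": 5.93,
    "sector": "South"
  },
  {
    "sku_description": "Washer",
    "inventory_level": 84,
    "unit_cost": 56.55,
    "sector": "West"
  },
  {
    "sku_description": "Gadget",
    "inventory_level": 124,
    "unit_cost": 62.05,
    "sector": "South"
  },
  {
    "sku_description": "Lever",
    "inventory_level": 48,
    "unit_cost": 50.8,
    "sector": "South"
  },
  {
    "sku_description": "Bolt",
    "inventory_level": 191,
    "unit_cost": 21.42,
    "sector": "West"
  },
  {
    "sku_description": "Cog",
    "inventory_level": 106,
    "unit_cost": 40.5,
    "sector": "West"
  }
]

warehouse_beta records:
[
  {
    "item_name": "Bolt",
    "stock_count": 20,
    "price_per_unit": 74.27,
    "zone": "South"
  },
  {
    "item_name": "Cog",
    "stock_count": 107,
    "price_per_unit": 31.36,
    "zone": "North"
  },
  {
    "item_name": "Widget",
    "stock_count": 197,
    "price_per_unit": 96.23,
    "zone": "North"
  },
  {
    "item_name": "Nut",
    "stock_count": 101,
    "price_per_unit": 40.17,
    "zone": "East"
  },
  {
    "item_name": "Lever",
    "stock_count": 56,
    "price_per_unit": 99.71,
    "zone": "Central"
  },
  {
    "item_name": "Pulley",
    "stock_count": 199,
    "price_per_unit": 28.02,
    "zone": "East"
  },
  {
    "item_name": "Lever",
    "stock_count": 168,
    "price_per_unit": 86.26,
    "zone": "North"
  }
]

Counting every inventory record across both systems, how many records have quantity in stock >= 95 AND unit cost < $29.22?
3

Schema mappings:
- "inventory_level" (warehouse_gamma) = "stock_count" (warehouse_beta) = quantity
- "unit_cost" (warehouse_gamma) = "price_per_unit" (warehouse_beta) = unit cost

Records meeting both conditions in warehouse_gamma: 2
Records meeting both conditions in warehouse_beta: 1

Total: 2 + 1 = 3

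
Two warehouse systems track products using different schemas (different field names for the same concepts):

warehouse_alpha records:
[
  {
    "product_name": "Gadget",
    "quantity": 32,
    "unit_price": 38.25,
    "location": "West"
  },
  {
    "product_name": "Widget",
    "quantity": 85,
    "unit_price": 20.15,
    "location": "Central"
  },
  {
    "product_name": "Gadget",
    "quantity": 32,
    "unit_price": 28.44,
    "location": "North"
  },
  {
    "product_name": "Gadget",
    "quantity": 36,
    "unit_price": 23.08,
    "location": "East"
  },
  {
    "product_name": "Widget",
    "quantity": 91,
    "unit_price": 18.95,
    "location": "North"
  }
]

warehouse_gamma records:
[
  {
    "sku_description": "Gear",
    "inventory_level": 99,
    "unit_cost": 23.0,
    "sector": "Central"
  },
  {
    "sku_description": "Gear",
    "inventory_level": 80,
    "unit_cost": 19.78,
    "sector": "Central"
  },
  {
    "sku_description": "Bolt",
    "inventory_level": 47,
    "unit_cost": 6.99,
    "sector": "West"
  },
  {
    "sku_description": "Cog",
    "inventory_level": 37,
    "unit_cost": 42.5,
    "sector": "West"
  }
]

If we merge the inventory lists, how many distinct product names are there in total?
5

Schema mapping: "product_name" (warehouse_alpha) = "sku_description" (warehouse_gamma) = product name

Products in warehouse_alpha: ['Gadget', 'Widget']
Products in warehouse_gamma: ['Bolt', 'Cog', 'Gear']

Union (unique products): ['Bolt', 'Cog', 'Gadget', 'Gear', 'Widget']
Count: 5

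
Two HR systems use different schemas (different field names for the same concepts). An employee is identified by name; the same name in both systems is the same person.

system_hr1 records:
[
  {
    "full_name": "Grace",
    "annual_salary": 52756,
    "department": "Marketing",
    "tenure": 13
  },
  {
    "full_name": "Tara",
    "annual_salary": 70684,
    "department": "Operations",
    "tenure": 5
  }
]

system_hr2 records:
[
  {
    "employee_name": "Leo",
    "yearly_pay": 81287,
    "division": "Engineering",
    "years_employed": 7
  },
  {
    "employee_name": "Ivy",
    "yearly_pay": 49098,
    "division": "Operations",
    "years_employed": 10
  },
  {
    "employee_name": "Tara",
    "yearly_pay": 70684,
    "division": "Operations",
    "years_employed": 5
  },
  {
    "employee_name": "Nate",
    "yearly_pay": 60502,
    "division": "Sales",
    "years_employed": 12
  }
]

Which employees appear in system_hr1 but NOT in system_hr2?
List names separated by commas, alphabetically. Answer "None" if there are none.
Grace

Schema mapping: "full_name" (system_hr1) = "employee_name" (system_hr2) = employee name

Names in system_hr1: ['Grace', 'Tara']
Names in system_hr2: ['Ivy', 'Leo', 'Nate', 'Tara']

In system_hr1 but not system_hr2: ['Grace']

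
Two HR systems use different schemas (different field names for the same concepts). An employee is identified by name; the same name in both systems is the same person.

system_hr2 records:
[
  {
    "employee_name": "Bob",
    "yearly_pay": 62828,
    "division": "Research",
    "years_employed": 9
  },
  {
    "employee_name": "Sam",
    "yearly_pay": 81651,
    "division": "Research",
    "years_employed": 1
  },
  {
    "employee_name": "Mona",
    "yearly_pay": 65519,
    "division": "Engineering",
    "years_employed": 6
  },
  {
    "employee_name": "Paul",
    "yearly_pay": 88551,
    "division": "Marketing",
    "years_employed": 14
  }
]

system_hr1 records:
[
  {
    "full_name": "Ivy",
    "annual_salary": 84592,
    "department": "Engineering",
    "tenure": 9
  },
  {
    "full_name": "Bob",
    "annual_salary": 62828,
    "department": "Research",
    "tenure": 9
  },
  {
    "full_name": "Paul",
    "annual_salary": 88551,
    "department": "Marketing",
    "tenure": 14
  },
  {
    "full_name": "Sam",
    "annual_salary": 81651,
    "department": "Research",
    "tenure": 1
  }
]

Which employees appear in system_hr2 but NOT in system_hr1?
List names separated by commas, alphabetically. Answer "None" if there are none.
Mona

Schema mapping: "employee_name" (system_hr2) = "full_name" (system_hr1) = employee name

Names in system_hr2: ['Bob', 'Mona', 'Paul', 'Sam']
Names in system_hr1: ['Bob', 'Ivy', 'Paul', 'Sam']

In system_hr2 but not system_hr1: ['Mona']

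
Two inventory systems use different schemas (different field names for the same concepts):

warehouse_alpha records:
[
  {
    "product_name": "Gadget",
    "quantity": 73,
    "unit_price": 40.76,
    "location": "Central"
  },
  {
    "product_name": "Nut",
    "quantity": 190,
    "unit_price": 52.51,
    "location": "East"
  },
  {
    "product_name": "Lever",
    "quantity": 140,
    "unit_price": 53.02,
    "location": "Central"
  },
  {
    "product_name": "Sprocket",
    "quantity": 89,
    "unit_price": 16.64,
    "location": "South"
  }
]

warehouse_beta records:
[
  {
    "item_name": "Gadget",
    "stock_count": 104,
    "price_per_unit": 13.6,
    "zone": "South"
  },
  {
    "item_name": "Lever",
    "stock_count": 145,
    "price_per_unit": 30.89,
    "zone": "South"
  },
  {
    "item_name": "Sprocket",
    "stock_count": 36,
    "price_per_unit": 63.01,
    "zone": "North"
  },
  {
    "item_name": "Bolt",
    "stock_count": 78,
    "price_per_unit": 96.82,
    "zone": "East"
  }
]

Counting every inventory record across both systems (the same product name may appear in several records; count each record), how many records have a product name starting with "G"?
2

Schema mapping: "product_name" (warehouse_alpha) = "item_name" (warehouse_beta) = product name

Records with product name starting with "G" in warehouse_alpha: 1
Records with product name starting with "G" in warehouse_beta: 1

Total: 1 + 1 = 2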